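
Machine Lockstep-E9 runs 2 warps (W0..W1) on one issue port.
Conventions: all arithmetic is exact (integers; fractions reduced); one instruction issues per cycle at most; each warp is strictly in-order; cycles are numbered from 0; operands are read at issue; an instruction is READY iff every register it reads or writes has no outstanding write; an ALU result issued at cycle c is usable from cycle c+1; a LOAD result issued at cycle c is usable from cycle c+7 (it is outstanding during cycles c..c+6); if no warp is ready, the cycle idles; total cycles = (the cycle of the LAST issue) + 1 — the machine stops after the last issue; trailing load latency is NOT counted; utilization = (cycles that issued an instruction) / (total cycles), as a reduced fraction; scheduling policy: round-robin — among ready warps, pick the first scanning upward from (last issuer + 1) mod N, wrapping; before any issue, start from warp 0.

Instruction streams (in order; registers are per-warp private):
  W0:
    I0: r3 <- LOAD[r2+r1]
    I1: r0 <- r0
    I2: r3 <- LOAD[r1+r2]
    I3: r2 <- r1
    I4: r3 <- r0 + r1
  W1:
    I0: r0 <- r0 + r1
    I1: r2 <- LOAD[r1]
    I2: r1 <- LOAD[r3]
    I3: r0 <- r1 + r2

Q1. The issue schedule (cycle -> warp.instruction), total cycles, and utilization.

cycle 0: W0.I0
cycle 1: W1.I0
cycle 2: W0.I1
cycle 3: W1.I1
cycle 4: W1.I2
cycle 5: idle
cycle 6: idle
cycle 7: W0.I2
cycle 8: W0.I3
cycle 9: idle
cycle 10: idle
cycle 11: W1.I3
cycle 12: idle
cycle 13: idle
cycle 14: W0.I4

Answer: 15 cycles, utilization 3/5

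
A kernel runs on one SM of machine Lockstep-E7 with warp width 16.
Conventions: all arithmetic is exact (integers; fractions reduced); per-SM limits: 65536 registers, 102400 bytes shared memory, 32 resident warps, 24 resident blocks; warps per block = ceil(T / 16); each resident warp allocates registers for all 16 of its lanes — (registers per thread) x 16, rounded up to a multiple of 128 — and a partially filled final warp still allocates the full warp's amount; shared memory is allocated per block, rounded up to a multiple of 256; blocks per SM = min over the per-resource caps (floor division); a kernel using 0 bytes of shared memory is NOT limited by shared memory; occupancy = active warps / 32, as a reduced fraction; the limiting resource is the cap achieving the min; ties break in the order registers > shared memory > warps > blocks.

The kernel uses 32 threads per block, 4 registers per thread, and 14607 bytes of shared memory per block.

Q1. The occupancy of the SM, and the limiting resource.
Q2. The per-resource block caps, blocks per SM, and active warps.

Answer: occupancy 3/8, limited by shared memory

registers: 256 blocks
shared memory: 6 blocks
warps: 16 blocks
blocks: 24 blocks

Answer: 6 blocks, 12 active warps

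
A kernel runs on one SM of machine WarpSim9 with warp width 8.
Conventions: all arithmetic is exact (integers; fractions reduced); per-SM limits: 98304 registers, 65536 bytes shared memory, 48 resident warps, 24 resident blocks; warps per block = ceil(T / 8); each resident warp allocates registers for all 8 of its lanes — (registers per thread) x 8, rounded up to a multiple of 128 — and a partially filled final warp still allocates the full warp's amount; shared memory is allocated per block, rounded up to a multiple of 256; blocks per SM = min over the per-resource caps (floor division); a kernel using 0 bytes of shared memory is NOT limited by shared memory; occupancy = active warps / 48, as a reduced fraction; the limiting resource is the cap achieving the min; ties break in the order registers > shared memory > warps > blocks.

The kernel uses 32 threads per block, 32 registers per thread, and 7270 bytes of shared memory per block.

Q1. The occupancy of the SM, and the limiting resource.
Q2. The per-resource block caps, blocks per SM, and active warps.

Answer: occupancy 2/3, limited by shared memory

registers: 96 blocks
shared memory: 8 blocks
warps: 12 blocks
blocks: 24 blocks

Answer: 8 blocks, 32 active warps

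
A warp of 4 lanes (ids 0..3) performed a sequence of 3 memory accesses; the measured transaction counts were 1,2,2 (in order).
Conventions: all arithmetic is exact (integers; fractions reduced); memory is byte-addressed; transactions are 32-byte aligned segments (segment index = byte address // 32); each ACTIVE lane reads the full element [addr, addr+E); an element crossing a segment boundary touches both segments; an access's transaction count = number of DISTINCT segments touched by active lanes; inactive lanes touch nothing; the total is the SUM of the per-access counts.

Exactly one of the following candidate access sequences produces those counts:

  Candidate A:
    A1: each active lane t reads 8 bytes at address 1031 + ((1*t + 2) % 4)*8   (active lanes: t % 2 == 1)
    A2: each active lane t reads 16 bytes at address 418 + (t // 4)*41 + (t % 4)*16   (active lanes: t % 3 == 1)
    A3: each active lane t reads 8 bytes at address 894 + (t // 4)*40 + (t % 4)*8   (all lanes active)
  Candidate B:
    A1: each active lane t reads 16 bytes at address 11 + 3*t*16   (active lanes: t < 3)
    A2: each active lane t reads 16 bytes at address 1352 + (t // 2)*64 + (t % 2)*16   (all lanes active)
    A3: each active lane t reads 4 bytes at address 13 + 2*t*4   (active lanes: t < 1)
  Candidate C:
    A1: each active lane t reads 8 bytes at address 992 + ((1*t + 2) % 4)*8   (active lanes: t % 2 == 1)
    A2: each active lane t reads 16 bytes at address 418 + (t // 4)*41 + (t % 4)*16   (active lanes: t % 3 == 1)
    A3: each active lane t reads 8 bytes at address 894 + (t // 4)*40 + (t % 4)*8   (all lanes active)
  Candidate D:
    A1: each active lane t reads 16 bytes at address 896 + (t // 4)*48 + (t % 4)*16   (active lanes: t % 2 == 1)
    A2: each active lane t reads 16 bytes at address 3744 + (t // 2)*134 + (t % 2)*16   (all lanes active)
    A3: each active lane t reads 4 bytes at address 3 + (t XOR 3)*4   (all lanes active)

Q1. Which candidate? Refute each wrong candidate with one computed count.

A: A1 gives 2 transactions, not 1
B: A1 gives 4 transactions, not 1
D: A1 gives 2 transactions, not 1
C: all counts match (1,2,2)

Answer: C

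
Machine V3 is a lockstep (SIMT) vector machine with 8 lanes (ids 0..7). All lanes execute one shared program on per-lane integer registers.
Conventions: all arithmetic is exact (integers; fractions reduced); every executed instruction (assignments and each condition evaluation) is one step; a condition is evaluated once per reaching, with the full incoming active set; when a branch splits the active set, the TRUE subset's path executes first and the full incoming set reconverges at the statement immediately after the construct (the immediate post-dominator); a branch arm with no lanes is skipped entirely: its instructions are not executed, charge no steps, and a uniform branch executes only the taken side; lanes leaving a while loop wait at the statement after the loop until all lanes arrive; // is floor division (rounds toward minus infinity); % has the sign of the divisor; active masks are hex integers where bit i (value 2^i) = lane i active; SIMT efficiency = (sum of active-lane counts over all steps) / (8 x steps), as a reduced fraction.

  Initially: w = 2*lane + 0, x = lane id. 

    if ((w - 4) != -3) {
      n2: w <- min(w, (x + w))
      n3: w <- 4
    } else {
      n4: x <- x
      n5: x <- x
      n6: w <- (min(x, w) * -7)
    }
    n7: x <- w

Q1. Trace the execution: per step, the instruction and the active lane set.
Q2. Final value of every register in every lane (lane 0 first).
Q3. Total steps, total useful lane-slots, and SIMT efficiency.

step 0: eval ((w - 4) != -3)         0xff
step 1: w <- min(w, (x + w))         0xff
step 2: w <- 4                       0xff
step 3: x <- w                       0xff

Answer: 4 steps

w: 4,4,4,4,4,4,4,4
x: 4,4,4,4,4,4,4,4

steps = 4; useful = 32; efficiency = 32/32 = 1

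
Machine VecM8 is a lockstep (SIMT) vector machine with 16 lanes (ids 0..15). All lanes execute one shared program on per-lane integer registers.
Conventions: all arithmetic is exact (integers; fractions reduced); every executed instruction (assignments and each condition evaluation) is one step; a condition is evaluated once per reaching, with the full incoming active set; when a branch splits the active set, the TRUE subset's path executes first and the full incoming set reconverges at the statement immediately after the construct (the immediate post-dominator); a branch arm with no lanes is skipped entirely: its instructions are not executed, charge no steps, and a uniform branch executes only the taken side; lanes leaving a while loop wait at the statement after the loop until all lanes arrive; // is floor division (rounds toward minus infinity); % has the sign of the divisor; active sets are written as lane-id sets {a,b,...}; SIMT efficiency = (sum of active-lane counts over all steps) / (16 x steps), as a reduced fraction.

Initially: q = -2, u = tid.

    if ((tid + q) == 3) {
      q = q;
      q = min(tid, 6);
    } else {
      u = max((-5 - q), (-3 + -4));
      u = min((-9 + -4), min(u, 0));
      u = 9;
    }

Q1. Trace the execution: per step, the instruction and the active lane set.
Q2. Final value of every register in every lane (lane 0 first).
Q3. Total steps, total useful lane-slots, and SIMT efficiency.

step 0: eval ((tid + q) == 3)        {0,1,2,3,4,5,6,7,8,9,10,11,12,13,14,15}
step 1: q <- q                       {5}
step 2: q <- min(tid, 6)             {5}
step 3: u <- max((-5 - q), (-3 + -4)) {0,1,2,3,4,6,7,8,9,10,11,12,13,14,15}
step 4: u <- min((-9 + -4), min(u, 0)) {0,1,2,3,4,6,7,8,9,10,11,12,13,14,15}
step 5: u <- 9                       {0,1,2,3,4,6,7,8,9,10,11,12,13,14,15}

Answer: 6 steps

q: -2,-2,-2,-2,-2,5,-2,-2,-2,-2,-2,-2,-2,-2,-2,-2
u: 9,9,9,9,9,5,9,9,9,9,9,9,9,9,9,9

steps = 6; useful = 63; efficiency = 63/96 = 21/32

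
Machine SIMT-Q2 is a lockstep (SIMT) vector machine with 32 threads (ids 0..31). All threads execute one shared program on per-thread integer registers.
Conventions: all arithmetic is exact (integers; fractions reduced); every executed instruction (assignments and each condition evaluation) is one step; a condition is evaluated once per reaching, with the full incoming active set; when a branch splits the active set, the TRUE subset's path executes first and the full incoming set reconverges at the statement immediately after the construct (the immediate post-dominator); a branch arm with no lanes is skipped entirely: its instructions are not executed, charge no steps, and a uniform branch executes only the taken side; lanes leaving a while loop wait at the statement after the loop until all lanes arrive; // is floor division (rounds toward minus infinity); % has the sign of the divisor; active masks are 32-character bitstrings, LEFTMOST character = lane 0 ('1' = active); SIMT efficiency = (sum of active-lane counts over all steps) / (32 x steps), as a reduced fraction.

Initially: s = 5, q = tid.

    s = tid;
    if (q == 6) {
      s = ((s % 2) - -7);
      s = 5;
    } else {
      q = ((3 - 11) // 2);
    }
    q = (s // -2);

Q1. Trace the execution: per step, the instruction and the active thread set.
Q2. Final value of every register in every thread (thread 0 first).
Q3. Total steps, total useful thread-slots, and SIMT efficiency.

step 0: s <- tid                     11111111111111111111111111111111
step 1: eval (q == 6)                11111111111111111111111111111111
step 2: s <- ((s % 2) - -7)          00000010000000000000000000000000
step 3: s <- 5                       00000010000000000000000000000000
step 4: q <- ((3 - 11) // 2)         11111101111111111111111111111111
step 5: q <- (s // -2)               11111111111111111111111111111111

Answer: 6 steps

s: 0,1,2,3,4,5,5,7,8,9,10,11,12,13,14,15,16,17,18,19,20,21,22,23,24,25,26,27,28,29,30,31
q: 0,-1,-1,-2,-2,-3,-3,-4,-4,-5,-5,-6,-6,-7,-7,-8,-8,-9,-9,-10,-10,-11,-11,-12,-12,-13,-13,-14,-14,-15,-15,-16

steps = 6; useful = 129; efficiency = 129/192 = 43/64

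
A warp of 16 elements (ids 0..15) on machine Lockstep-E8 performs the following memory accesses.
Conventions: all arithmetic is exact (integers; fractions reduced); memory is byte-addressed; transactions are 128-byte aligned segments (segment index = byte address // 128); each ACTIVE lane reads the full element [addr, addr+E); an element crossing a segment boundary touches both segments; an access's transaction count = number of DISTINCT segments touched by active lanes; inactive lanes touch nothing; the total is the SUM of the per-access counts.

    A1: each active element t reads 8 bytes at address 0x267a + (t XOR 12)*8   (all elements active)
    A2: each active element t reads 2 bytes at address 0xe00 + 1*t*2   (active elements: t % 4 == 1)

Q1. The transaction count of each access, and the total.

A1: 2 transactions
A2: 1 transaction

Answer: 2,1; total 3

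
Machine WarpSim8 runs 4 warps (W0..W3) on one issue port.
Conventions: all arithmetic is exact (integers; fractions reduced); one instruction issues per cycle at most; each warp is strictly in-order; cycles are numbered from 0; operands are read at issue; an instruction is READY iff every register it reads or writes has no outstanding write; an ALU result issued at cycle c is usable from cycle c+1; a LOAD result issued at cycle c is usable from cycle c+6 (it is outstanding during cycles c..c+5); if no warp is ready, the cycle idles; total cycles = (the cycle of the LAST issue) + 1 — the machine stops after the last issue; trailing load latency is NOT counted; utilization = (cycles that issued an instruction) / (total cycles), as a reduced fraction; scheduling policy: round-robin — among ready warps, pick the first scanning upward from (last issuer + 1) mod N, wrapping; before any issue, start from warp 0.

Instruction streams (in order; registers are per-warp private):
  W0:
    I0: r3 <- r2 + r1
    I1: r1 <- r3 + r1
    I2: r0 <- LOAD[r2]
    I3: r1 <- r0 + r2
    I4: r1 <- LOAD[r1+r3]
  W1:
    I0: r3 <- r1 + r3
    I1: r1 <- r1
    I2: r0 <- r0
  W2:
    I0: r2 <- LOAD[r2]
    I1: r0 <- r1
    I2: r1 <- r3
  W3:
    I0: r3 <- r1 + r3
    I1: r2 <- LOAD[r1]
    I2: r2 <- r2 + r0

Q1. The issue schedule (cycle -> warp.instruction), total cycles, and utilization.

cycle 0: W0.I0
cycle 1: W1.I0
cycle 2: W2.I0
cycle 3: W3.I0
cycle 4: W0.I1
cycle 5: W1.I1
cycle 6: W2.I1
cycle 7: W3.I1
cycle 8: W0.I2
cycle 9: W1.I2
cycle 10: W2.I2
cycle 11: idle
cycle 12: idle
cycle 13: W3.I2
cycle 14: W0.I3
cycle 15: W0.I4

Answer: 16 cycles, utilization 7/8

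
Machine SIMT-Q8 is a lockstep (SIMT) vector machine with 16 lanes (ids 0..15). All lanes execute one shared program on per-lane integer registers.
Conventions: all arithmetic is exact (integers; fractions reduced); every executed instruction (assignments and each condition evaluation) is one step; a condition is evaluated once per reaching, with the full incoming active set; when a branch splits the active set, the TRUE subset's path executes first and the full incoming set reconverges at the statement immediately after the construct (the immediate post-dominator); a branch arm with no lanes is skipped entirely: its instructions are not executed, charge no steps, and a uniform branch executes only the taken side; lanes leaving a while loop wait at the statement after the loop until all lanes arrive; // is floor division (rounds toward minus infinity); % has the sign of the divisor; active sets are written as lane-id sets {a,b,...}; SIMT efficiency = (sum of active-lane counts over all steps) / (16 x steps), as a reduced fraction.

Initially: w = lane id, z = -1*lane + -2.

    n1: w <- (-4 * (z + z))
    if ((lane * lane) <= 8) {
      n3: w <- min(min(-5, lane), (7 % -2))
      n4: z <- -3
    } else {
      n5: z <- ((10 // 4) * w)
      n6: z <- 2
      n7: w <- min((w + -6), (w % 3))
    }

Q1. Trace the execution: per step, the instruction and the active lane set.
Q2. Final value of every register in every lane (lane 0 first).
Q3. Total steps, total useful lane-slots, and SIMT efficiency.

step 0: w <- (-4 * (z + z))          {0,1,2,3,4,5,6,7,8,9,10,11,12,13,14,15}
step 1: eval ((lane * lane) <= 8)    {0,1,2,3,4,5,6,7,8,9,10,11,12,13,14,15}
step 2: w <- min(min(-5, lane), (7 % -2)) {0,1,2}
step 3: z <- -3                      {0,1,2}
step 4: z <- ((10 // 4) * w)         {3,4,5,6,7,8,9,10,11,12,13,14,15}
step 5: z <- 2                       {3,4,5,6,7,8,9,10,11,12,13,14,15}
step 6: w <- min((w + -6), (w % 3))  {3,4,5,6,7,8,9,10,11,12,13,14,15}

Answer: 7 steps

w: -5,-5,-5,1,0,2,1,0,2,1,0,2,1,0,2,1
z: -3,-3,-3,2,2,2,2,2,2,2,2,2,2,2,2,2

steps = 7; useful = 77; efficiency = 77/112 = 11/16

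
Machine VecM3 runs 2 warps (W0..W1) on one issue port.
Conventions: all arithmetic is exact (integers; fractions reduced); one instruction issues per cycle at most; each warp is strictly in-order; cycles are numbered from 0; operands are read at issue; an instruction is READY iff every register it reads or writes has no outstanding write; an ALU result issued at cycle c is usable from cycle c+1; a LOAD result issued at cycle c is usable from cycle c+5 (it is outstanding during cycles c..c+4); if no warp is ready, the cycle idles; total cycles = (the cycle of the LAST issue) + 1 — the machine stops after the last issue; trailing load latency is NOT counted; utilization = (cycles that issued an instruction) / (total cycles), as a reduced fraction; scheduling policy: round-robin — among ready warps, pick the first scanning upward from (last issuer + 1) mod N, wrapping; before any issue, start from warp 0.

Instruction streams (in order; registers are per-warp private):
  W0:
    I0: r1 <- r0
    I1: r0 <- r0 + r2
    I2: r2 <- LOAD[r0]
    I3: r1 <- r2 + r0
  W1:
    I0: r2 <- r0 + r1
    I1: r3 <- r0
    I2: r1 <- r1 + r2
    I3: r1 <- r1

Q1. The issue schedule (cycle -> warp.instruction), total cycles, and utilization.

cycle 0: W0.I0
cycle 1: W1.I0
cycle 2: W0.I1
cycle 3: W1.I1
cycle 4: W0.I2
cycle 5: W1.I2
cycle 6: W1.I3
cycle 7: idle
cycle 8: idle
cycle 9: W0.I3

Answer: 10 cycles, utilization 4/5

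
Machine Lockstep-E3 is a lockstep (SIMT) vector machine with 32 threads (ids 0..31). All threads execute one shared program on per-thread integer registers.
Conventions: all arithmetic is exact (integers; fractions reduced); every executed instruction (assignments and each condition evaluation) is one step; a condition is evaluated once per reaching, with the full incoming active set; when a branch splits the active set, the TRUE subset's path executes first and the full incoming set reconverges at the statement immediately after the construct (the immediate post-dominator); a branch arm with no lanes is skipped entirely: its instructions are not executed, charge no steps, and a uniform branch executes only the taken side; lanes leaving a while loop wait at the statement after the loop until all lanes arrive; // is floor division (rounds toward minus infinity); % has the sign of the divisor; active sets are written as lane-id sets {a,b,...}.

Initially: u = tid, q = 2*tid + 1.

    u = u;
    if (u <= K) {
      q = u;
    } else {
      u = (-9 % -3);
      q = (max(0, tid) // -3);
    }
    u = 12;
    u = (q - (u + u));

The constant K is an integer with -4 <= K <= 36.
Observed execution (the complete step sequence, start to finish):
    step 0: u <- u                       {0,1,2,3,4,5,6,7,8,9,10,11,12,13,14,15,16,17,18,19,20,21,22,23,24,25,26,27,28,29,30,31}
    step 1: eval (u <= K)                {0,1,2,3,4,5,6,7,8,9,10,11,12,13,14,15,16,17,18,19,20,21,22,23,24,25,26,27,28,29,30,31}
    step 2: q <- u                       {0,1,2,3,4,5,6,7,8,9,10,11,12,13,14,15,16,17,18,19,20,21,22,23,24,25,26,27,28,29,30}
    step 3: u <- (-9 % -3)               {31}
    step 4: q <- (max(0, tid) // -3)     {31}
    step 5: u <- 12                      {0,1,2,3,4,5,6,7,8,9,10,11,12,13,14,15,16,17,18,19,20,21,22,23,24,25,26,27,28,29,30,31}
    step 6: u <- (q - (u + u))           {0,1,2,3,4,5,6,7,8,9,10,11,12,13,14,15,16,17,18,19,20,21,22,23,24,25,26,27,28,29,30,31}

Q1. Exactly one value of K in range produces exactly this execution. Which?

Answer: K = 30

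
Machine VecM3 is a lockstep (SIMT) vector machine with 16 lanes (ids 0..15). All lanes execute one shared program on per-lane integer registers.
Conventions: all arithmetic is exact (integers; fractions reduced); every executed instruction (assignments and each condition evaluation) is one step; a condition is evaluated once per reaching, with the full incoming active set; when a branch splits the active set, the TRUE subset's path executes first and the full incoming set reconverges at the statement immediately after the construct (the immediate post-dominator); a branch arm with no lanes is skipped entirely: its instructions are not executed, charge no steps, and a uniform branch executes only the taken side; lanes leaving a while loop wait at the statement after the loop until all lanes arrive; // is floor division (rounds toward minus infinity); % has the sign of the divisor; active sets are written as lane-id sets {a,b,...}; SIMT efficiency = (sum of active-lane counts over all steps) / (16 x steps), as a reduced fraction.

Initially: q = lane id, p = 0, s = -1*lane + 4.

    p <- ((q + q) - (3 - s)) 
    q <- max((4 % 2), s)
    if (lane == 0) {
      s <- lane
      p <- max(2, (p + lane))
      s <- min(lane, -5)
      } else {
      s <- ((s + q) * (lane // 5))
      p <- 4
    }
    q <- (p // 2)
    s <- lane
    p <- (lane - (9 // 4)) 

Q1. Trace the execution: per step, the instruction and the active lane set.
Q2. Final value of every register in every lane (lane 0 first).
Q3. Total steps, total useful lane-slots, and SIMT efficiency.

step 0: p <- ((q + q) - (3 - s))     {0,1,2,3,4,5,6,7,8,9,10,11,12,13,14,15}
step 1: q <- max((4 % 2), s)         {0,1,2,3,4,5,6,7,8,9,10,11,12,13,14,15}
step 2: eval (lane == 0)             {0,1,2,3,4,5,6,7,8,9,10,11,12,13,14,15}
step 3: s <- lane                    {0}
step 4: p <- max(2, (p + lane))      {0}
step 5: s <- min(lane, -5)           {0}
step 6: s <- ((s + q) * (lane // 5)) {1,2,3,4,5,6,7,8,9,10,11,12,13,14,15}
step 7: p <- 4                       {1,2,3,4,5,6,7,8,9,10,11,12,13,14,15}
step 8: q <- (p // 2)                {0,1,2,3,4,5,6,7,8,9,10,11,12,13,14,15}
step 9: s <- lane                    {0,1,2,3,4,5,6,7,8,9,10,11,12,13,14,15}
step 10: p <- (lane - (9 // 4))       {0,1,2,3,4,5,6,7,8,9,10,11,12,13,14,15}

Answer: 11 steps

q: 1,2,2,2,2,2,2,2,2,2,2,2,2,2,2,2
p: -2,-1,0,1,2,3,4,5,6,7,8,9,10,11,12,13
s: 0,1,2,3,4,5,6,7,8,9,10,11,12,13,14,15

steps = 11; useful = 129; efficiency = 129/176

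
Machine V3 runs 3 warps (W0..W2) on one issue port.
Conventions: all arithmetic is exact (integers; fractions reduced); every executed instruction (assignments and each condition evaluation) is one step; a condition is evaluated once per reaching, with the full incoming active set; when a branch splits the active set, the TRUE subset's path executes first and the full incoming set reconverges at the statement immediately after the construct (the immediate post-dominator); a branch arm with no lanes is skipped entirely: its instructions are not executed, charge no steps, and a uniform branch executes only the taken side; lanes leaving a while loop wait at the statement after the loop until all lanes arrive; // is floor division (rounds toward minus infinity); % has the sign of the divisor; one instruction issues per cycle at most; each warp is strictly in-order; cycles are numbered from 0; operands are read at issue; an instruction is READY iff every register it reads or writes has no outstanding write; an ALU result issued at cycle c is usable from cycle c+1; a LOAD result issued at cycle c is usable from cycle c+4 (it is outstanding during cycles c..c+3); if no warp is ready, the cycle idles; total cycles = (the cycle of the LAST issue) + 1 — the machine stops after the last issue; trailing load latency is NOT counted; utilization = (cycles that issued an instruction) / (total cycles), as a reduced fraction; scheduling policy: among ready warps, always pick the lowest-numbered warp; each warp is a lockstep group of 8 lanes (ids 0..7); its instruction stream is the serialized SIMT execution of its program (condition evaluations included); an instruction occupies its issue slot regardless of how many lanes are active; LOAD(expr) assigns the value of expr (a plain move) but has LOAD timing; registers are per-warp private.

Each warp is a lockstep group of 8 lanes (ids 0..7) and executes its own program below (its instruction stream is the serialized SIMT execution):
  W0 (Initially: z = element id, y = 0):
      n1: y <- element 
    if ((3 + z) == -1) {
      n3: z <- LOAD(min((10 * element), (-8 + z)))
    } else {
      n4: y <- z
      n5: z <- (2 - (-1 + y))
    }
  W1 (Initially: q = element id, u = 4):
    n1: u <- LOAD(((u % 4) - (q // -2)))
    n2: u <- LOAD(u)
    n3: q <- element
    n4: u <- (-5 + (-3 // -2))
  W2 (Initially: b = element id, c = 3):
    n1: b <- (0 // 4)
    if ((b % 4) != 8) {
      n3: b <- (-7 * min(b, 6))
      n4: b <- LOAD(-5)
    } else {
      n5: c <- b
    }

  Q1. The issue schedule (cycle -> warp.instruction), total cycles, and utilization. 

cycle 0: W0.I0
cycle 1: W0.I1
cycle 2: W0.I2
cycle 3: W0.I3
cycle 4: W1.I0
cycle 5: W2.I0
cycle 6: W2.I1
cycle 7: W2.I2
cycle 8: W1.I1
cycle 9: W1.I2
cycle 10: W2.I3
cycle 11: idle
cycle 12: W1.I3

Answer: 13 cycles, utilization 12/13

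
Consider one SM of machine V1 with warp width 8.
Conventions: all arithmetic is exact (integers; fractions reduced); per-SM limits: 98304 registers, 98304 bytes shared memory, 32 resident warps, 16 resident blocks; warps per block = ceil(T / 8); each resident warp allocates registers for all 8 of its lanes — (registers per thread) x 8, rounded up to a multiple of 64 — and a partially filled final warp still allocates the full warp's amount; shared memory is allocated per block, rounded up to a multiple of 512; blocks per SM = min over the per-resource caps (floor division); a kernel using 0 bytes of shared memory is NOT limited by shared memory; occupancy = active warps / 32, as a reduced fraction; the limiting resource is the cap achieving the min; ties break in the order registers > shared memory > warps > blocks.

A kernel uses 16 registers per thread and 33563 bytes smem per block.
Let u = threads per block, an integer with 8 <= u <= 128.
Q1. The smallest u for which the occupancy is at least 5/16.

Answer: u = 33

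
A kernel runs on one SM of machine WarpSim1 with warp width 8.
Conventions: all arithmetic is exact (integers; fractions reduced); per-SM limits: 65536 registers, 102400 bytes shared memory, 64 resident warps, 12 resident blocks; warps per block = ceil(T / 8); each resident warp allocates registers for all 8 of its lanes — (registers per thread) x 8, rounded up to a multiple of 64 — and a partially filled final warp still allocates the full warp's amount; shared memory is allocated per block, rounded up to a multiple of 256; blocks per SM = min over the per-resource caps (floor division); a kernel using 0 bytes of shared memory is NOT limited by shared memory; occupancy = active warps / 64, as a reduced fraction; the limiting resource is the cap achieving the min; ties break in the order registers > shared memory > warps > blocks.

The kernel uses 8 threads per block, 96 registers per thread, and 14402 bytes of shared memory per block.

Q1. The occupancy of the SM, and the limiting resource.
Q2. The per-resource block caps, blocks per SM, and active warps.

Answer: occupancy 7/64, limited by shared memory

registers: 85 blocks
shared memory: 7 blocks
warps: 64 blocks
blocks: 12 blocks

Answer: 7 blocks, 7 active warps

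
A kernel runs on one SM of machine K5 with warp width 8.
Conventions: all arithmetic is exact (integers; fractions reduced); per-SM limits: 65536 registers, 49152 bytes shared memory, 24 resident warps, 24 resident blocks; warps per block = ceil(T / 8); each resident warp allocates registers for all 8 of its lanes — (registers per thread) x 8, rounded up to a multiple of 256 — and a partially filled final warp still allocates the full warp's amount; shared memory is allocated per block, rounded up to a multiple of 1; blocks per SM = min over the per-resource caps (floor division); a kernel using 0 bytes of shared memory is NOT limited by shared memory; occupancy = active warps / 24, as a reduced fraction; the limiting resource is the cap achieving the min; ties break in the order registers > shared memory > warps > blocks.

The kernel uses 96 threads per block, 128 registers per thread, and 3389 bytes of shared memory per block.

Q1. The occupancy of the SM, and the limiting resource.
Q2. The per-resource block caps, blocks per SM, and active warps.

Answer: occupancy 1, limited by warps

registers: 5 blocks
shared memory: 14 blocks
warps: 2 blocks
blocks: 24 blocks

Answer: 2 blocks, 24 active warps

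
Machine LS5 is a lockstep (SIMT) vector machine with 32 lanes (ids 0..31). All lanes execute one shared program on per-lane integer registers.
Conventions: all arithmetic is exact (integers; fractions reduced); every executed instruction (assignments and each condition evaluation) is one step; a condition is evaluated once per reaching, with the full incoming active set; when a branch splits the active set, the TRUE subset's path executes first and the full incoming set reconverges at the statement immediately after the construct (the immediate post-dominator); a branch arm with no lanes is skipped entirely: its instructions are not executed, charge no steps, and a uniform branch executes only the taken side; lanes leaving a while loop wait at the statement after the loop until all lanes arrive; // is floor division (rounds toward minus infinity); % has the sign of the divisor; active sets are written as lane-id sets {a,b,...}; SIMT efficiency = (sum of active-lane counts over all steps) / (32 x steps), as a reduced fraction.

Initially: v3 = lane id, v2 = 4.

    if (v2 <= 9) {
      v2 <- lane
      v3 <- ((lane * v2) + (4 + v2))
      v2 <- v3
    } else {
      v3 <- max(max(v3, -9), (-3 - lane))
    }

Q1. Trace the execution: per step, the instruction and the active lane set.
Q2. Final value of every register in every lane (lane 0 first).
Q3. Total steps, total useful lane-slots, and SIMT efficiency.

step 0: eval (v2 <= 9)               {0,1,2,3,4,5,6,7,8,9,10,11,12,13,14,15,16,17,18,19,20,21,22,23,24,25,26,27,28,29,30,31}
step 1: v2 <- lane                   {0,1,2,3,4,5,6,7,8,9,10,11,12,13,14,15,16,17,18,19,20,21,22,23,24,25,26,27,28,29,30,31}
step 2: v3 <- ((lane * v2) + (4 + v2)) {0,1,2,3,4,5,6,7,8,9,10,11,12,13,14,15,16,17,18,19,20,21,22,23,24,25,26,27,28,29,30,31}
step 3: v2 <- v3                     {0,1,2,3,4,5,6,7,8,9,10,11,12,13,14,15,16,17,18,19,20,21,22,23,24,25,26,27,28,29,30,31}

Answer: 4 steps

v3: 4,6,10,16,24,34,46,60,76,94,114,136,160,186,214,244,276,310,346,384,424,466,510,556,604,654,706,760,816,874,934,996
v2: 4,6,10,16,24,34,46,60,76,94,114,136,160,186,214,244,276,310,346,384,424,466,510,556,604,654,706,760,816,874,934,996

steps = 4; useful = 128; efficiency = 128/128 = 1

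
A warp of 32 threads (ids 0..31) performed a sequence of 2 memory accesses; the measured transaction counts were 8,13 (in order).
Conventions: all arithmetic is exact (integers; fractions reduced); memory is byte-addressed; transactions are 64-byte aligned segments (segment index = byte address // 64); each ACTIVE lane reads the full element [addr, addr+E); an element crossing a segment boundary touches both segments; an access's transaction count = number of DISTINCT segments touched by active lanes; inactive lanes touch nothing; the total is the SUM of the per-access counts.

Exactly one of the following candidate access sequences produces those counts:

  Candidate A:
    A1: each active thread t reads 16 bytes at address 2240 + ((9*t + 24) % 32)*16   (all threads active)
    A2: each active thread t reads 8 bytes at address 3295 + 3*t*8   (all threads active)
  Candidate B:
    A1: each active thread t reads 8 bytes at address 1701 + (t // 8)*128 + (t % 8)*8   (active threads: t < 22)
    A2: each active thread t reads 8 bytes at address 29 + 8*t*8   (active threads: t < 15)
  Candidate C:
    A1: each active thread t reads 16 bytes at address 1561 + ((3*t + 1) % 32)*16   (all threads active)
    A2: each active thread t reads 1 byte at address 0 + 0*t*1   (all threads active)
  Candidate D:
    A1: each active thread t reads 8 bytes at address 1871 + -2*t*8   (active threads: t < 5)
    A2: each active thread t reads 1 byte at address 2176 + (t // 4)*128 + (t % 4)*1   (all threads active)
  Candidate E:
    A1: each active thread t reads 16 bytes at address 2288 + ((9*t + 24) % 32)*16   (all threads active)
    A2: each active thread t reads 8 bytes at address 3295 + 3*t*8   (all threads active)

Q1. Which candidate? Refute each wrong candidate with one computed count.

B: A1 gives 6 transactions, not 8
C: A1 gives 9 transactions, not 8
D: A1 gives 2 transactions, not 8
E: A1 gives 9 transactions, not 8
A: all counts match (8,13)

Answer: A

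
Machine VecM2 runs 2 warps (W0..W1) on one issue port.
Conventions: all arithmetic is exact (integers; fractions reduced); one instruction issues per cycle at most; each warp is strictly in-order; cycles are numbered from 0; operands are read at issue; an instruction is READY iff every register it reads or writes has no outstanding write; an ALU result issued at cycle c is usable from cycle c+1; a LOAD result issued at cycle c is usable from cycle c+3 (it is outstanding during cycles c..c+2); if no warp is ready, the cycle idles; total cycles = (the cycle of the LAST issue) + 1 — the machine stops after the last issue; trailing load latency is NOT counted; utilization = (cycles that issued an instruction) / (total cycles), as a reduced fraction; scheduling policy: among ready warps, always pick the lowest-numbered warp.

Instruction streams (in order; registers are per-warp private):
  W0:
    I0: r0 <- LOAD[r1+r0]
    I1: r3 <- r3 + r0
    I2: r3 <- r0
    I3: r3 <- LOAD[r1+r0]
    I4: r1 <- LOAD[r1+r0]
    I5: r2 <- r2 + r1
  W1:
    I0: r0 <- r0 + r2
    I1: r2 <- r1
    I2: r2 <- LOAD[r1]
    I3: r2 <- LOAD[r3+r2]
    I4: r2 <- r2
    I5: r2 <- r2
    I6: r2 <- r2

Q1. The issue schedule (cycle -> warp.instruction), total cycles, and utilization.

cycle 0: W0.I0
cycle 1: W1.I0
cycle 2: W1.I1
cycle 3: W0.I1
cycle 4: W0.I2
cycle 5: W0.I3
cycle 6: W0.I4
cycle 7: W1.I2
cycle 8: idle
cycle 9: W0.I5
cycle 10: W1.I3
cycle 11: idle
cycle 12: idle
cycle 13: W1.I4
cycle 14: W1.I5
cycle 15: W1.I6

Answer: 16 cycles, utilization 13/16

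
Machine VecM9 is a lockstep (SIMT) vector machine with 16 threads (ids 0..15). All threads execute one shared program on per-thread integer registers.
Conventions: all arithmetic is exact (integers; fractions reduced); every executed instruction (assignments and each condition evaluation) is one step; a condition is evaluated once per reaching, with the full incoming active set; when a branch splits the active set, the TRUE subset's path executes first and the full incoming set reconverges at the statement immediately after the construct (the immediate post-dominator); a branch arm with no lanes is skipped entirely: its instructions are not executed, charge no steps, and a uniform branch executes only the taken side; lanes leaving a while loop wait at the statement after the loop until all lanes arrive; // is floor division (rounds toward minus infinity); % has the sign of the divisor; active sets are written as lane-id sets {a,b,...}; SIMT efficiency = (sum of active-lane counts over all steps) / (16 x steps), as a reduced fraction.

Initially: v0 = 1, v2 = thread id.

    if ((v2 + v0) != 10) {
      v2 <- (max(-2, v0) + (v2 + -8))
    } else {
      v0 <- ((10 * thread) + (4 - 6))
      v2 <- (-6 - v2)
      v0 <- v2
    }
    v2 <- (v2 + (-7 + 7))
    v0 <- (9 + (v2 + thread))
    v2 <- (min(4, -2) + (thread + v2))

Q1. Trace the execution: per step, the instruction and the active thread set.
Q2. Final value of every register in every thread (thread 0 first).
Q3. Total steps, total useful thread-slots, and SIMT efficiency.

step 0: eval ((v2 + v0) != 10)       {0,1,2,3,4,5,6,7,8,9,10,11,12,13,14,15}
step 1: v2 <- (max(-2, v0) + (v2 + -8)) {0,1,2,3,4,5,6,7,8,10,11,12,13,14,15}
step 2: v0 <- ((10 * thread) + (4 - 6)) {9}
step 3: v2 <- (-6 - v2)              {9}
step 4: v0 <- v2                     {9}
step 5: v2 <- (v2 + (-7 + 7))        {0,1,2,3,4,5,6,7,8,9,10,11,12,13,14,15}
step 6: v0 <- (9 + (v2 + thread))    {0,1,2,3,4,5,6,7,8,9,10,11,12,13,14,15}
step 7: v2 <- (min(4, -2) + (thread + v2)) {0,1,2,3,4,5,6,7,8,9,10,11,12,13,14,15}

Answer: 8 steps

v0: 2,4,6,8,10,12,14,16,18,3,22,24,26,28,30,32
v2: -9,-7,-5,-3,-1,1,3,5,7,-8,11,13,15,17,19,21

steps = 8; useful = 82; efficiency = 82/128 = 41/64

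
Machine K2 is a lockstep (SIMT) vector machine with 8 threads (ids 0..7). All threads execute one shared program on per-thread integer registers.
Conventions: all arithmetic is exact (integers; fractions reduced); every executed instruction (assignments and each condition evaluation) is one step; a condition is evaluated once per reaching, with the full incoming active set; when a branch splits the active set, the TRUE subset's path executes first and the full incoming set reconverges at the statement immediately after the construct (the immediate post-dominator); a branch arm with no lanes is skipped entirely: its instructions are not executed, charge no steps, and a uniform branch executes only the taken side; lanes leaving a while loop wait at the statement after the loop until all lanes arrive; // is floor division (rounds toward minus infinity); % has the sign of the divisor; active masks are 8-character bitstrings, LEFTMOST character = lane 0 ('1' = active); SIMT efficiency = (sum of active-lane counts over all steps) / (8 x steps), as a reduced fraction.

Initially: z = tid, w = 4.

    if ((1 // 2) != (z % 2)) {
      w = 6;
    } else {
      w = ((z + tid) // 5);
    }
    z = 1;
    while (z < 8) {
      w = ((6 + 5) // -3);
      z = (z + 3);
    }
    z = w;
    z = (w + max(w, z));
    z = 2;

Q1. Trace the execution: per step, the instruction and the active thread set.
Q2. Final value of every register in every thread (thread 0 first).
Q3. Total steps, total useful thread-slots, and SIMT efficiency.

step 0: eval ((1 // 2) != (z % 2))   11111111
step 1: w <- 6                       01010101
step 2: w <- ((z + tid) // 5)        10101010
step 3: z <- 1                       11111111
step 4: eval (z < 8)                 11111111
step 5: w <- ((6 + 5) // -3)         11111111
step 6: z <- (z + 3)                 11111111
step 7: eval (z < 8)                 11111111
step 8: w <- ((6 + 5) // -3)         11111111
step 9: z <- (z + 3)                 11111111
step 10: eval (z < 8)                 11111111
step 11: w <- ((6 + 5) // -3)         11111111
step 12: z <- (z + 3)                 11111111
step 13: eval (z < 8)                 11111111
step 14: z <- w                       11111111
step 15: z <- (w + max(w, z))         11111111
step 16: z <- 2                       11111111

Answer: 17 steps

z: 2,2,2,2,2,2,2,2
w: -4,-4,-4,-4,-4,-4,-4,-4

steps = 17; useful = 128; efficiency = 128/136 = 16/17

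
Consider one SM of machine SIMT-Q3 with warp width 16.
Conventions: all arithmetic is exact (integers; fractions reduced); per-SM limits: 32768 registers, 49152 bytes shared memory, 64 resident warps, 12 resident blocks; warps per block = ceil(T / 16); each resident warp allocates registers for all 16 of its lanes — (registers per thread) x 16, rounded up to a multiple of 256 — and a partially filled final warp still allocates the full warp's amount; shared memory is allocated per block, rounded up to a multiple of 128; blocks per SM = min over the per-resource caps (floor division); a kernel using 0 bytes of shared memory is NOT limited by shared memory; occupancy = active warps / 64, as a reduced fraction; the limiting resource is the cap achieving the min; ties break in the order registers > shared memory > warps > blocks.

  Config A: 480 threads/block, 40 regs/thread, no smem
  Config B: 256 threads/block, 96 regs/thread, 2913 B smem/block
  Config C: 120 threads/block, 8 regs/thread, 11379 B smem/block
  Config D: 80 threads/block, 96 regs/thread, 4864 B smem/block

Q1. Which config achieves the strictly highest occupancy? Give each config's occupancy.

occupancies: A 15/32, B 1/4, C 1/2, D 5/16

Answer: C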